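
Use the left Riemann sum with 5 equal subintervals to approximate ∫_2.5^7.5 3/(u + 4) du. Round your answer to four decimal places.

1.8160

Δu = (7.5 − 2.5)/5 = 1.
Left endpoints: 2.5, 3.5, 4.5, 5.5, 6.5.
f(2.5) = 6/13, f(3.5) = 0.4, f(4.5) = 6/17, f(5.5) = 6/19, f(6.5) = 2/7.
Sum = Δu · [f(2.5) + f(3.5) + f(4.5) + f(5.5) + f(6.5)].
Sum ≈ 1.8160.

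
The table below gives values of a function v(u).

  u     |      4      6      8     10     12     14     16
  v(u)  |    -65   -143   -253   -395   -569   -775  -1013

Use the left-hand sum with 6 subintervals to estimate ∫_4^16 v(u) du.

Δu = 2.
Sum = 2·[(-65) + (-143) + (-253) + (-395) + (-569) + (-775)] = -4400.

-4400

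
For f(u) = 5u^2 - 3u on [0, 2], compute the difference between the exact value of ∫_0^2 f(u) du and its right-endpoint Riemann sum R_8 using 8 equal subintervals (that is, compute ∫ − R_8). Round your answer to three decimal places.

-1.854

Exact integral: ∫_0^2 f(u) du ≈ 7.33333.
R_8 = 9.1875.
Error ≈ 7.33333 − 9.1875 ≈ -1.854.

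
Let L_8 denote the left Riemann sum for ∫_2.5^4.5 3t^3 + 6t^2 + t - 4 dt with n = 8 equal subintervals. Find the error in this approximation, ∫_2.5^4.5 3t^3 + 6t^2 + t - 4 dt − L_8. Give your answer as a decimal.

38.28125

Exact integral: ∫_2.5^4.5 f(t) dt = 428.25.
L_8 = 389.96875.
Error = 428.25 − 389.96875 = 38.28125.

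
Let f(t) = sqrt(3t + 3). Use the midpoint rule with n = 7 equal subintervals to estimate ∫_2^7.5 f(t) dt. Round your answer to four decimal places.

Δt = (7.5 − 2)/7 = 11/14.
Midpoints: 67/28, 89/28, 111/28, 4.75, 155/28, 177/28, 199/28.
f(67/28) ≈ 3.1904, f(89/28) ≈ 3.5406, f(111/28) ≈ 3.8591, f(4.75) ≈ 4.1533, f(155/28) ≈ 4.4280, f(177/28) ≈ 4.6866, f(199/28) ≈ 4.9317.
Sum = Δt · [f(67/28) + f(89/28) + f(111/28) + ...].
Sum ≈ 22.6205.

22.6205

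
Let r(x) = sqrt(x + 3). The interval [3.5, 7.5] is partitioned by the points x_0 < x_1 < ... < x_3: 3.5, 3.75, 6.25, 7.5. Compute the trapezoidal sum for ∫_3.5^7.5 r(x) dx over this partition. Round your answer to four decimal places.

Subinterval widths: 0.25, 2.5, 1.25.
r(3.5) ≈ 2.5495, r(3.75) ≈ 2.5981, r(6.25) ≈ 3.0414, r(7.5) ≈ 3.2404.
On each subinterval the trapezoid contributes (Δx_i/2)·[r(x_{i-1}) + r(x_i)].
Sum ≈ 11.6189.

11.6189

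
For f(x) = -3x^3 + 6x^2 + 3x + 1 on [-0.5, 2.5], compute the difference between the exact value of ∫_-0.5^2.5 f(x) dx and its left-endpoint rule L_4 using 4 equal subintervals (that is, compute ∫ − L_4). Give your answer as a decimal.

0

Exact integral: ∫_-0.5^2.5 f(x) dx = 14.25.
L_4 = 14.25.
Error = 14.25 − 14.25 = 0.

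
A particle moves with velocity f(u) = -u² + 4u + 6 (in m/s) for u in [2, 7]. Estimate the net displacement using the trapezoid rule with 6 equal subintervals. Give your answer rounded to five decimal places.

Δu = (7 − 2)/6 = 5/6.
f(2) = 10, f(17/6) = 335/36, f(11/3) = 65/9, f(4.5) = 3.75, f(16/3) = -10/9, f(37/6) = -265/36, f(7) = -15.
T_6 = (Δu/2)·[f(u_0) + 2f(u_1) + ... + 2f(u_{5}) + f(u_6)].
Sum ≈ 7.75463.

7.75463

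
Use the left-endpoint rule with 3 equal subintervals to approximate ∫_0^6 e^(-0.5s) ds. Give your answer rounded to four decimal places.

Δs = (6 − 0)/3 = 2.
Left endpoints: 0, 2, 4.
f(0) ≈ 1.0000, f(2) ≈ 0.3679, f(4) ≈ 0.1353.
Sum = Δs · [f(0) + f(2) + f(4)].
Sum ≈ 3.0064.

3.0064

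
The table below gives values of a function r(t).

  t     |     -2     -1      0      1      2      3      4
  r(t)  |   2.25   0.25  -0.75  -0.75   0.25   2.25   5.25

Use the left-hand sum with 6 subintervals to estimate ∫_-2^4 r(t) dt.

3.5

Δt = 1.
Sum = 1·[2.25 + 0.25 + (-0.75) + (-0.75) + 0.25 + 2.25] = 3.5.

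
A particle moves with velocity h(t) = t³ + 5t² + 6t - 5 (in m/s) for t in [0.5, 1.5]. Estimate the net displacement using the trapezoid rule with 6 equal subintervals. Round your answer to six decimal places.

Δt = (1.5 − 0.5)/6 = 1/6.
h(0.5) = -0.625, h(2/3) = 41/27, h(5/6) = 875/216, h(1) = 7, h(7/6) = 2245/216, h(4/3) = 385/27, h(1.5) = 18.625.
T_6 = (Δt/2)·[h(t_0) + 2h(t_1) + ... + 2h(t_{5}) + h(t_6)].
Sum ≈ 7.703704.

7.703704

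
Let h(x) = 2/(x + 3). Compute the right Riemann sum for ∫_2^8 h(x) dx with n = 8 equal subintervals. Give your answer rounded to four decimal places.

1.4981

Δx = (8 − 2)/8 = 0.75.
Right endpoints: 2.75, 3.5, 4.25, 5, 5.75, 6.5, 7.25, 8.
h(2.75) = 8/23, h(3.5) = 4/13, h(4.25) = 8/29, h(5) = 0.25, h(5.75) = 8/35, h(6.5) = 4/19, h(7.25) = 8/41, h(8) = 2/11.
Sum = Δx · [h(2.75) + h(3.5) + h(4.25) + ...].
Sum ≈ 1.4981.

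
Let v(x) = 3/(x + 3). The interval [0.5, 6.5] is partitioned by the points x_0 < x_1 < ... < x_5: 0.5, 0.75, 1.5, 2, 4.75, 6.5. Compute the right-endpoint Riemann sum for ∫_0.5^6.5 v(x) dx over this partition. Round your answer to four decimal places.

2.6171

Subinterval widths: 0.25, 0.75, 0.5, 2.75, 1.75.
Right endpoints: 0.75, 1.5, 2, 4.75, 6.5.
v(0.75) = 0.8, v(1.5) = 2/3, v(2) = 0.6, v(4.75) = 12/31, v(6.5) = 6/19.
Sum = Σ Δx_i · v(x_i).
Sum ≈ 2.6171.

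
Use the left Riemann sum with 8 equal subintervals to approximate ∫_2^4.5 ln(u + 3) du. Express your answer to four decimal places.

Δu = (4.5 − 2)/8 = 0.3125.
Left endpoints: 2, 2.3125, 2.625, 2.9375, 3.25, 3.5625, 3.875, 4.1875.
f(2) ≈ 1.6094, f(2.3125) ≈ 1.6701, f(2.625) ≈ 1.7272, f(2.9375) ≈ 1.7813, f(3.25) ≈ 1.8326, f(3.5625) ≈ 1.8814, f(3.875) ≈ 1.9279, f(4.1875) ≈ 1.9723.
Sum = Δu · [f(2) + f(2.3125) + f(2.625) + ...].
Sum ≈ 4.5007.

4.5007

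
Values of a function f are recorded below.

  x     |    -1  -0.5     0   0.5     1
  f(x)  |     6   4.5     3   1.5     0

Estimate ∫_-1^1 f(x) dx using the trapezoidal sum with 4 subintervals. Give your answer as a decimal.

6

Δx = 0.5.
T_4 = (0.5/2)·[6 + 2·4.5 + 2·3 + 2·1.5 + 0] = 6.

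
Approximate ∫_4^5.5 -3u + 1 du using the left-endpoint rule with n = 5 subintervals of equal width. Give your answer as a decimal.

-19.2

Δu = (5.5 − 4)/5 = 0.3.
Left endpoints: 4, 4.3, 4.6, 4.9, 5.2.
f(4) = -11, f(4.3) = -11.9, f(4.6) = -12.8, f(4.9) = -13.7, f(5.2) = -14.6.
Sum = Δu · [f(4) + f(4.3) + f(4.6) + f(4.9) + f(5.2)].
Sum = -19.2.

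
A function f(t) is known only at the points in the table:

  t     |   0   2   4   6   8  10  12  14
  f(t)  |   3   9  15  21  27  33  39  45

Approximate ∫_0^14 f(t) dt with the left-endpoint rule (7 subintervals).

294

Δt = 2.
Sum = 2·[3 + 9 + 15 + 21 + 27 + 33 + 39] = 294.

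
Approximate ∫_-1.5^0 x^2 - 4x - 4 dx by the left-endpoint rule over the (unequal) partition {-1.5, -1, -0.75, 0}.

Subinterval widths: 0.5, 0.25, 0.75.
Left endpoints: -1.5, -1, -0.75.
f(-1.5) = 4.25, f(-1) = 1, f(-0.75) = -0.4375.
Sum = Σ Δx_i · f(x_i).
Sum = 2.046875.

2.046875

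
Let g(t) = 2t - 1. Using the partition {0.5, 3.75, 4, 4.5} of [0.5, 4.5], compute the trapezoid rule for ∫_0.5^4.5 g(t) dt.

Subinterval widths: 3.25, 0.25, 0.5.
g(0.5) = 0, g(3.75) = 6.5, g(4) = 7, g(4.5) = 8.
On each subinterval the trapezoid contributes (Δt_i/2)·[g(t_{i-1}) + g(t_i)].
Sum = 16.

16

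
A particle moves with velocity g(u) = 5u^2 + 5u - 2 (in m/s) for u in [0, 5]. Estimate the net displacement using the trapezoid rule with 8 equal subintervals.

Δu = (5 − 0)/8 = 0.625.
g(0) = -2, g(0.625) = 3.078125, g(1.25) = 12.0625, g(1.875) = 24.953125, g(2.5) = 41.75, g(3.125) = 62.453125, g(3.75) = 87.0625, g(4.375) = 115.578125, g(5) = 148.
T_8 = (Δu/2)·[g(u_0) + 2g(u_1) + ... + 2g(u_{7}) + g(u_8)].
Sum = 262.4609375.

262.4609375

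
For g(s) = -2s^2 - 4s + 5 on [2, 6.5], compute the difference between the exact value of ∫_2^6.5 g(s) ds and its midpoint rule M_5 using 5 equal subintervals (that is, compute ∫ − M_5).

-0.6075

Exact integral: ∫_2^6.5 g(s) ds = -231.75.
M_5 = -231.1425.
Error = -231.75 − (-231.1425) = -0.6075.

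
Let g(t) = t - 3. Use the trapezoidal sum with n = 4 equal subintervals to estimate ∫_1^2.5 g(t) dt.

Δt = (2.5 − 1)/4 = 0.375.
g(1) = -2, g(1.375) = -1.625, g(1.75) = -1.25, g(2.125) = -0.875, g(2.5) = -0.5.
T_4 = (Δt/2)·[g(t_0) + 2g(t_1) + 2g(t_2) + 2g(t_3) + g(t_4)].
Sum = -1.875.

-1.875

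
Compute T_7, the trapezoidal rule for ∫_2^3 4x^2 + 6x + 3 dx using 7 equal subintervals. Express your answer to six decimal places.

Δx = (3 − 2)/7 = 1/7.
f(2) = 31, f(15/7) = 1677/49, f(16/7) = 1843/49, f(17/7) = 2017/49, f(18/7) = 2199/49, f(19/7) = 2389/49, f(20/7) = 2587/49, f(3) = 57.
T_7 = (Δx/2)·[f(x_0) + 2f(x_1) + ... + 2f(x_{6}) + f(x_7)].
Sum ≈ 43.346939.

43.346939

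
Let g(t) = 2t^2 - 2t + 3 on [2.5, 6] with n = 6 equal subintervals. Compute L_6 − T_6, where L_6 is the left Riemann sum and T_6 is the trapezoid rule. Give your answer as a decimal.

-15.3125

L_6 ≈ 99.4178241.
T_6 ≈ 114.7303241.
L_6 − T_6 = -15.3125.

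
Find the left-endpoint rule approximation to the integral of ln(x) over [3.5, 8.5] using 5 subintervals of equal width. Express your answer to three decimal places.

8.348

Δx = (8.5 − 3.5)/5 = 1.
Left endpoints: 3.5, 4.5, 5.5, 6.5, 7.5.
f(3.5) ≈ 1.253, f(4.5) ≈ 1.504, f(5.5) ≈ 1.705, f(6.5) ≈ 1.872, f(7.5) ≈ 2.015.
Sum = Δx · [f(3.5) + f(4.5) + f(5.5) + f(6.5) + f(7.5)].
Sum ≈ 8.348.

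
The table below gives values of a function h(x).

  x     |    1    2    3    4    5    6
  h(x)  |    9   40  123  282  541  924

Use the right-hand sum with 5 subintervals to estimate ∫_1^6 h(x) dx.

1910

Δx = 1.
Sum = 1·[40 + 123 + 282 + 541 + 924] = 1910.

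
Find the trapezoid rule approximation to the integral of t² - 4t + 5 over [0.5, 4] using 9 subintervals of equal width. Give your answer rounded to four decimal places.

Δt = (4 − 0.5)/9 = 7/18.
f(0.5) = 3.25, f(8/9) = 181/81, f(23/18) = 493/324, f(5/3) = 10/9, f(37/18) = 325/324, f(22/9) = 97/81, f(17/6) = 61/36, f(29/9) = 202/81, f(65/18) = 1165/324, f(4) = 5.
T_9 = (Δt/2)·[f(t_0) + 2f(t_1) + ... + 2f(t_{8}) + f(t_9)].
Sum ≈ 7.3799.

7.3799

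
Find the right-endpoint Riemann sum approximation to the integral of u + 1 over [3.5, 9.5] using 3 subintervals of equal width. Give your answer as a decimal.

51

Δu = (9.5 − 3.5)/3 = 2.
Right endpoints: 5.5, 7.5, 9.5.
f(5.5) = 6.5, f(7.5) = 8.5, f(9.5) = 10.5.
Sum = Δu · [f(5.5) + f(7.5) + f(9.5)].
Sum = 51.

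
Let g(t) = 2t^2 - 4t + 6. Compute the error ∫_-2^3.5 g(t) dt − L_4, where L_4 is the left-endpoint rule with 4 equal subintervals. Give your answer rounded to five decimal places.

Exact integral: ∫_-2^3.5 g(t) dt ≈ 50.4166667.
L_4 = 57.6640625.
Error ≈ 50.4166667 − 57.6640625 ≈ -7.24740.

-7.24740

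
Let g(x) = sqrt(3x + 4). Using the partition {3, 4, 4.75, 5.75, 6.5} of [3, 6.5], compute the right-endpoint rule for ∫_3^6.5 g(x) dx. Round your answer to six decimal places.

15.449534

Subinterval widths: 1, 0.75, 1, 0.75.
Right endpoints: 4, 4.75, 5.75, 6.5.
g(4) ≈ 4.000000, g(4.75) ≈ 4.272002, g(5.75) ≈ 4.609772, g(6.5) ≈ 4.847680.
Sum = Σ Δx_i · g(x_i).
Sum ≈ 15.449534.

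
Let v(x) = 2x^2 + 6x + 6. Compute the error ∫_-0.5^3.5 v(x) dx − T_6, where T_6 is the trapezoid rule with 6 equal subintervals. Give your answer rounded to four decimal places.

Exact integral: ∫_-0.5^3.5 v(x) dx ≈ 88.666667.
T_6 ≈ 89.259259.
Error ≈ 88.666667 − 89.259259 ≈ -0.5926.

-0.5926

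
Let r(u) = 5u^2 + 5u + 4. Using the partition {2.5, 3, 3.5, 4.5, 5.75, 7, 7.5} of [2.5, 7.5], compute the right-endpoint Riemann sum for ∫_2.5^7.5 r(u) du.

Subinterval widths: 0.5, 0.5, 1, 1.25, 1.25, 0.5.
Right endpoints: 3, 3.5, 4.5, 5.75, 7, 7.5.
r(3) = 64, r(3.5) = 82.75, r(4.5) = 127.75, r(5.75) = 198.0625, r(7) = 284, r(7.5) = 322.75.
Sum = Σ Δu_i · r(u_i).
Sum = 965.078125.

965.078125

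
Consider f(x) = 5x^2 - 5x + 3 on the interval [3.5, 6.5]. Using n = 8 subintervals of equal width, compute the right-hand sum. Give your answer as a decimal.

Δx = (6.5 − 3.5)/8 = 0.375.
Right endpoints: 3.875, 4.25, 4.625, 5, 5.375, 5.75, 6.125, 6.5.
f(3.875) = 58.703125, f(4.25) = 72.0625, f(4.625) = 86.828125, f(5) = 103, f(5.375) = 120.578125, f(5.75) = 139.5625, f(6.125) = 159.953125, f(6.5) = 181.75.
Sum = Δx · [f(3.875) + f(4.25) + f(4.625) + ...].
Sum = 345.9140625.

345.9140625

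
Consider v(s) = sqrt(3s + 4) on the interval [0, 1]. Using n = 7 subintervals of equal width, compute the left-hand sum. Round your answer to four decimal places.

2.2914

Δs = (1 − 0)/7 = 1/7.
Left endpoints: 0, 1/7, 2/7, 3/7, 4/7, 5/7, 6/7.
v(0) ≈ 2.0000, v(1/7) ≈ 2.1044, v(2/7) ≈ 2.2039, v(3/7) ≈ 2.2991, v(4/7) ≈ 2.3905, v(5/7) ≈ 2.4785, v(6/7) ≈ 2.5635.
Sum = Δs · [v(0) + v(1/7) + v(2/7) + ...].
Sum ≈ 2.2914.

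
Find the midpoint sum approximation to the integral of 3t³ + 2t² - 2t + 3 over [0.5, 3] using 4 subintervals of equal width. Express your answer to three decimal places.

Δt = (3 − 0.5)/4 = 0.625.
Midpoints: 0.8125, 1.4375, 2.0625, 2.6875.
f(0.8125) = 17631/4096, f(1.4375) = 53941/4096, f(2.0625) = 138051/4096, f(2.6875) = 287961/4096.
Sum = Δt · [f(0.8125) + f(1.4375) + f(2.0625) + f(2.6875)].
Sum ≈ 75.925.

75.925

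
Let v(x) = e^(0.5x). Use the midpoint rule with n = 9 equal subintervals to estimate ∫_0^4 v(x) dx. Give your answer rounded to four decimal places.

12.7519

Δx = (4 − 0)/9 = 4/9.
Midpoints: 2/9, 2/3, 10/9, 14/9, 2, 22/9, 26/9, 10/3, 34/9.
v(2/9) ≈ 1.1175, v(2/3) ≈ 1.3956, v(10/9) ≈ 1.7429, v(14/9) ≈ 2.1766, v(2) ≈ 2.7183, v(22/9) ≈ 3.3947, v(26/9) ≈ 4.2395, v(10/3) ≈ 5.2945, v(34/9) ≈ 6.6120.
Sum = Δx · [v(2/9) + v(2/3) + v(10/9) + ...].
Sum ≈ 12.7519.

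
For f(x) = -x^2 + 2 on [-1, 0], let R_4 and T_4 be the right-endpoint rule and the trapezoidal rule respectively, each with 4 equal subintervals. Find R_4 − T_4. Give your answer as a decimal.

R_4 = 1.78125.
T_4 = 1.65625.
R_4 − T_4 = 0.125.

0.125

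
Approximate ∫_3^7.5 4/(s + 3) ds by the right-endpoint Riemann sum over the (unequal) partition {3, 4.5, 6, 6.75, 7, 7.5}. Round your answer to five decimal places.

2.06484

Subinterval widths: 1.5, 1.5, 0.75, 0.25, 0.5.
Right endpoints: 4.5, 6, 6.75, 7, 7.5.
f(4.5) = 8/15, f(6) = 4/9, f(6.75) = 16/39, f(7) = 0.4, f(7.5) = 8/21.
Sum = Σ Δs_i · f(s_i).
Sum ≈ 2.06484.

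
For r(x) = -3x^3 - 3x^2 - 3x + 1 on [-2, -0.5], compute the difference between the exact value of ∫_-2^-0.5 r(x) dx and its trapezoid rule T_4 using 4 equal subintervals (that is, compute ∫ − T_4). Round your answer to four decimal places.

-0.2900

Exact integral: ∫_-2^-0.5 r(x) dx = 11.203125.
T_4 ≈ 11.493164.
Error ≈ 11.203125 − 11.493164 ≈ -0.2900.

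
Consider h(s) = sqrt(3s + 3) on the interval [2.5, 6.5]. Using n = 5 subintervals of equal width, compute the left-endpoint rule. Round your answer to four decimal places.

15.5472

Δs = (6.5 − 2.5)/5 = 0.8.
Left endpoints: 2.5, 3.3, 4.1, 4.9, 5.7.
h(2.5) ≈ 3.2404, h(3.3) ≈ 3.5917, h(4.1) ≈ 3.9115, h(4.9) ≈ 4.2071, h(5.7) ≈ 4.4833.
Sum = Δs · [h(2.5) + h(3.3) + h(4.1) + h(4.9) + h(5.7)].
Sum ≈ 15.5472.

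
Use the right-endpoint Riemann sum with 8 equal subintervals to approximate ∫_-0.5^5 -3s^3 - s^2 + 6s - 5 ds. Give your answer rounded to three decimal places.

Δs = (5 − (-0.5))/8 = 0.6875.
Right endpoints: 0.1875, 0.875, 1.5625, 2.25, 2.9375, 3.625, 4.3125, 5.
f(0.1875) = -16097/4096, f(0.875) = -1293/512, f(1.5625) = -38955/4096, f(2.25) = -30.734375, f(2.9375) = -295101/4096, f(3.625) = -71319/512, f(4.3125) = -976199/4096, f(5) = -375.
Sum = Δs · [f(0.1875) + f(0.875) + f(1.5625) + ...].
Sum ≈ -599.068.

-599.068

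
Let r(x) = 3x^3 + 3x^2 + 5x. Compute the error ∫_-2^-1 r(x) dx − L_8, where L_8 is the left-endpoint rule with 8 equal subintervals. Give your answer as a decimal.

1.08984375

Exact integral: ∫_-2^-1 r(x) dx = -11.75.
L_8 = -12.83984375.
Error = -11.75 − (-12.83984375) = 1.08984375.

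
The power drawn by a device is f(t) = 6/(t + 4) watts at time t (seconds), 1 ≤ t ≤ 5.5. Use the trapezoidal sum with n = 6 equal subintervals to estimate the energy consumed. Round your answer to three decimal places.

Δt = (5.5 − 1)/6 = 0.75.
f(1) = 1.2, f(1.75) = 24/23, f(2.5) = 12/13, f(3.25) = 24/29, f(4) = 0.75, f(4.75) = 24/35, f(5.5) = 12/19.
T_6 = (Δt/2)·[f(t_0) + 2f(t_1) + ... + 2f(t_{5}) + f(t_6)].
Sum ≈ 3.859.

3.859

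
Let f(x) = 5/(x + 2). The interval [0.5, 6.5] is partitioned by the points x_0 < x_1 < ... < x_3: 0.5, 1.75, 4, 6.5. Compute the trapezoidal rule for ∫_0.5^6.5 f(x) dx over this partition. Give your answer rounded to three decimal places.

6.298

Subinterval widths: 1.25, 2.25, 2.5.
f(0.5) = 2, f(1.75) = 4/3, f(4) = 5/6, f(6.5) = 10/17.
On each subinterval the trapezoid contributes (Δx_i/2)·[f(x_{i-1}) + f(x_i)].
Sum ≈ 6.298.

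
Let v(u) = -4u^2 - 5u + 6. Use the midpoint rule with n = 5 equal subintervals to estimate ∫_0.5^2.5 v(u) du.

-23.56

Δu = (2.5 − 0.5)/5 = 0.4.
Midpoints: 0.7, 1.1, 1.5, 1.9, 2.3.
v(0.7) = 0.54, v(1.1) = -4.34, v(1.5) = -10.5, v(1.9) = -17.94, v(2.3) = -26.66.
Sum = Δu · [v(0.7) + v(1.1) + v(1.5) + v(1.9) + v(2.3)].
Sum = -23.56.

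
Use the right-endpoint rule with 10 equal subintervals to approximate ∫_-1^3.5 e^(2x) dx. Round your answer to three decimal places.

831.478

Δx = (3.5 − (-1))/10 = 0.45.
Right endpoints: -0.55, -0.1, 0.35, 0.8, 1.25, 1.7, 2.15, 2.6, 3.05, 3.5.
f(-0.55) ≈ 0.333, f(-0.1) ≈ 0.819, f(0.35) ≈ 2.014, f(0.8) ≈ 4.953, f(1.25) ≈ 12.182, f(1.7) ≈ 29.964, f(2.15) ≈ 73.700, f(2.6) ≈ 181.272, f(3.05) ≈ 445.858, f(3.5) ≈ 1096.633.
Sum = Δx · [f(-0.55) + f(-0.1) + f(0.35) + ...].
Sum ≈ 831.478.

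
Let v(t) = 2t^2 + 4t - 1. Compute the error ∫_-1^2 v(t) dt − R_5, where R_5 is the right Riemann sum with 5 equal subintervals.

-5.76

Exact integral: ∫_-1^2 v(t) dt = 9.
R_5 = 14.76.
Error = 9 − 14.76 = -5.76.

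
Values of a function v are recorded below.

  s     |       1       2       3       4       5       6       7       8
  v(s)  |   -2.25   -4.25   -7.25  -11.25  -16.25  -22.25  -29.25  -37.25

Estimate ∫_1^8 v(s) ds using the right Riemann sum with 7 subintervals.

-127.75

Δs = 1.
Sum = 1·[(-4.25) + (-7.25) + (-11.25) + (-16.25) + (-22.25) + (-29.25) + (-37.25)] = -127.75.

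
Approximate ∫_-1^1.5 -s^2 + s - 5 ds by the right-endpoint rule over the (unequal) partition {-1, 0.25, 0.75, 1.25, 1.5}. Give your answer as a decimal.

Subinterval widths: 1.25, 0.5, 0.5, 0.25.
Right endpoints: 0.25, 0.75, 1.25, 1.5.
f(0.25) = -4.8125, f(0.75) = -4.8125, f(1.25) = -5.3125, f(1.5) = -5.75.
Sum = Σ Δs_i · f(s_i).
Sum = -12.515625.

-12.515625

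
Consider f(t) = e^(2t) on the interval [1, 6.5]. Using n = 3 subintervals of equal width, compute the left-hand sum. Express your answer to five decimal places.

Δt = (6.5 − 1)/3 = 11/6.
Left endpoints: 1, 17/6, 14/3.
f(1) ≈ 7.38906, f(17/6) ≈ 289.06936, f(14/3) ≈ 11308.76461.
Sum = Δt · [f(1) + f(17/6) + f(14/3)].
Sum ≈ 21276.24222.

21276.24222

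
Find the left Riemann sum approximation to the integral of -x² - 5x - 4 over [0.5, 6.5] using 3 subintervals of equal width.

Δx = (6.5 − 0.5)/3 = 2.
Left endpoints: 0.5, 2.5, 4.5.
f(0.5) = -6.75, f(2.5) = -22.75, f(4.5) = -46.75.
Sum = Δx · [f(0.5) + f(2.5) + f(4.5)].
Sum = -152.5.

-152.5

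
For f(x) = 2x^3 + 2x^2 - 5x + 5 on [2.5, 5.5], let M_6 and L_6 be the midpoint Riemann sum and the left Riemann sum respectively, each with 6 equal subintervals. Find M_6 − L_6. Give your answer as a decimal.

78.75

M_6 = 491.875.
L_6 = 413.125.
M_6 − L_6 = 78.75.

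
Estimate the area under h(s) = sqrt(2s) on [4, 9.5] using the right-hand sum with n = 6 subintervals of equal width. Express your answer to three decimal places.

Δs = (9.5 − 4)/6 = 11/12.
Right endpoints: 59/12, 35/6, 6.75, 23/3, 103/12, 9.5.
h(59/12) ≈ 3.136, h(35/6) ≈ 3.416, h(6.75) ≈ 3.674, h(23/3) ≈ 3.916, h(103/12) ≈ 4.143, h(9.5) ≈ 4.359.
Sum = Δs · [h(59/12) + h(35/6) + h(6.75) + ...].
Sum ≈ 20.757.

20.757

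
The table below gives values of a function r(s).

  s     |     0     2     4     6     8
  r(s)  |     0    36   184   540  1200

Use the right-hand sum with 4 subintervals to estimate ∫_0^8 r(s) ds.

Δs = 2.
Sum = 2·[36 + 184 + 540 + 1200] = 3920.

3920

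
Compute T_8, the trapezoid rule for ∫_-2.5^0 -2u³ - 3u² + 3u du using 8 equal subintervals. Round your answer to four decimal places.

-5.2856

Δu = (0 − (-2.5))/8 = 0.3125.
f(-2.5) = 5, f(-2.1875) = 35/2048, f(-1.875) = -2.98828125, f(-1.5625) = -8975/2048, f(-1.25) = -4.53125, f(-0.9375) = -7785/2048, f(-0.625) = -2.55859375, f(-0.3125) = -2395/2048, f(0) = 0.
T_8 = (Δu/2)·[f(u_0) + 2f(u_1) + ... + 2f(u_{7}) + f(u_8)].
Sum ≈ -5.2856.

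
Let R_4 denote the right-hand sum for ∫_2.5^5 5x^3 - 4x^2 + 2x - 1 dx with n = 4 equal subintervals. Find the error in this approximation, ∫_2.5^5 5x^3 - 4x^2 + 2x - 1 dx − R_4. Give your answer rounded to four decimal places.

Exact integral: ∫_2.5^5 f(x) dx ≈ 602.838542.
R_4 ≈ 760.366211.
Error ≈ 602.838542 − 760.366211 ≈ -157.5277.

-157.5277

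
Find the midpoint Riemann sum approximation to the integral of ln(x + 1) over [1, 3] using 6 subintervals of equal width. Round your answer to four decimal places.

Δx = (3 − 1)/6 = 1/3.
Midpoints: 7/6, 1.5, 11/6, 13/6, 2.5, 17/6.
f(7/6) ≈ 0.7732, f(1.5) ≈ 0.9163, f(11/6) ≈ 1.0415, f(13/6) ≈ 1.1527, f(2.5) ≈ 1.2528, f(17/6) ≈ 1.3437.
Sum = Δx · [f(7/6) + f(1.5) + f(11/6) + ...].
Sum ≈ 2.1600.

2.1600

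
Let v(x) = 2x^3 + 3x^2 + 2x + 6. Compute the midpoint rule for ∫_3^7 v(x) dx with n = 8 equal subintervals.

1537.25

Δx = (7 − 3)/8 = 0.5.
Midpoints: 3.25, 3.75, 4.25, 4.75, 5.25, 5.75, 6.25, 6.75.
v(3.25) = 112.84375, v(3.75) = 161.15625, v(4.25) = 222.21875, v(4.75) = 297.53125, v(5.25) = 388.59375, v(5.75) = 496.90625, v(6.25) = 623.96875, v(6.75) = 771.28125.
Sum = Δx · [v(3.25) + v(3.75) + v(4.25) + ...].
Sum = 1537.25.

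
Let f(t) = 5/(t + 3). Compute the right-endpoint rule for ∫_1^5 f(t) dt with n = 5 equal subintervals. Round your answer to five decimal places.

3.22817

Δt = (5 − 1)/5 = 0.8.
Right endpoints: 1.8, 2.6, 3.4, 4.2, 5.
f(1.8) = 25/24, f(2.6) = 25/28, f(3.4) = 0.78125, f(4.2) = 25/36, f(5) = 0.625.
Sum = Δt · [f(1.8) + f(2.6) + f(3.4) + f(4.2) + f(5)].
Sum ≈ 3.22817.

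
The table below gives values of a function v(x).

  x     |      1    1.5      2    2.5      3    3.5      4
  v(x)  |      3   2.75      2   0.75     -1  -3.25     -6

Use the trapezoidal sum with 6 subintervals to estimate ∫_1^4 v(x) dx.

-0.125

Δx = 0.5.
T_6 = (0.5/2)·[3 + 2·2.75 + 2·2 + 2·0.75 + 2·(-1) + 2·(-3.25) + (-6)] = -0.125.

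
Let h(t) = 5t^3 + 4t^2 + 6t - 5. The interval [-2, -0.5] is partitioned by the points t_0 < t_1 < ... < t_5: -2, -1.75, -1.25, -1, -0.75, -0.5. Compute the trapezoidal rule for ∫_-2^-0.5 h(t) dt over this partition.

-28.69140625

Subinterval widths: 0.25, 0.5, 0.25, 0.25, 0.25.
h(-2) = -41, h(-1.75) = -30.046875, h(-1.25) = -16.015625, h(-1) = -12, h(-0.75) = -9.359375, h(-0.5) = -7.625.
On each subinterval the trapezoid contributes (Δt_i/2)·[h(t_{i-1}) + h(t_i)].
Sum = -28.69140625.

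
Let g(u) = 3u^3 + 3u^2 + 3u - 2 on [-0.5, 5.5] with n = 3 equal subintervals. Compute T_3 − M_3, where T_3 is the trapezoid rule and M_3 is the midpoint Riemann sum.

153

T_3 = 987.75.
M_3 = 834.75.
T_3 − M_3 = 153.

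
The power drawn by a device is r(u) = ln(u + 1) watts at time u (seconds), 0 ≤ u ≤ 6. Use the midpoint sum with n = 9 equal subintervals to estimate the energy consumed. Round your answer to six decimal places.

7.636818

Δu = (6 − 0)/9 = 2/3.
Midpoints: 1/3, 1, 5/3, 7/3, 3, 11/3, 13/3, 5, 17/3.
r(1/3) ≈ 0.287682, r(1) ≈ 0.693147, r(5/3) ≈ 0.980829, r(7/3) ≈ 1.203973, r(3) ≈ 1.386294, r(11/3) ≈ 1.540445, r(13/3) ≈ 1.673976, r(5) ≈ 1.791759, r(17/3) ≈ 1.897120.
Sum = Δu · [r(1/3) + r(1) + r(5/3) + ...].
Sum ≈ 7.636818.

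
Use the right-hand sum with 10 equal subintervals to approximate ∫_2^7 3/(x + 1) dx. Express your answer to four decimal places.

Δx = (7 − 2)/10 = 0.5.
Right endpoints: 2.5, 3, 3.5, 4, 4.5, 5, 5.5, 6, 6.5, 7.
f(2.5) = 6/7, f(3) = 0.75, f(3.5) = 2/3, f(4) = 0.6, f(4.5) = 6/11, f(5) = 0.5, f(5.5) = 6/13, f(6) = 3/7, f(6.5) = 0.4, f(7) = 0.375.
Sum = Δx · [f(2.5) + f(3) + f(3.5) + ...].
Sum ≈ 2.7922.

2.7922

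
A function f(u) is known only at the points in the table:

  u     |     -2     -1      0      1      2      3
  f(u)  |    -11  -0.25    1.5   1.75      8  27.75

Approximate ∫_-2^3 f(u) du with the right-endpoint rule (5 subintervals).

Δu = 1.
Sum = 1·[(-0.25) + 1.5 + 1.75 + 8 + 27.75] = 38.75.

38.75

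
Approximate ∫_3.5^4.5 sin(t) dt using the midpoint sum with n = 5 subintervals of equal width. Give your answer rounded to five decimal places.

-0.72687

Δt = (4.5 − 3.5)/5 = 0.2.
Midpoints: 3.6, 3.8, 4, 4.2, 4.4.
f(3.6) ≈ -0.44252, f(3.8) ≈ -0.61186, f(4) ≈ -0.75680, f(4.2) ≈ -0.87158, f(4.4) ≈ -0.95160.
Sum = Δt · [f(3.6) + f(3.8) + f(4) + f(4.2) + f(4.4)].
Sum ≈ -0.72687.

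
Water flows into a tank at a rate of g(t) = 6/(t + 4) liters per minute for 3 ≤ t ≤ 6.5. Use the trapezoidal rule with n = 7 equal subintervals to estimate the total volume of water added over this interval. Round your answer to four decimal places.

Δt = (6.5 − 3)/7 = 0.5.
g(3) = 6/7, g(3.5) = 0.8, g(4) = 0.75, g(4.5) = 12/17, g(5) = 2/3, g(5.5) = 12/19, g(6) = 0.6, g(6.5) = 4/7.
T_7 = (Δt/2)·[g(t_0) + 2g(t_1) + ... + 2g(t_{6}) + g(t_7)].
Sum ≈ 2.4342.

2.4342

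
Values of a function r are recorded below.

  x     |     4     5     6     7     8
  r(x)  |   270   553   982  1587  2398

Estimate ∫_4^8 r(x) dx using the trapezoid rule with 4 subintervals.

4456

Δx = 1.
T_4 = (1/2)·[270 + 2·553 + 2·982 + 2·1587 + 2398] = 4456.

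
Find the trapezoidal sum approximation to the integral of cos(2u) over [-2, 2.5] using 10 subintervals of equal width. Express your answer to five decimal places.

Δu = (2.5 − (-2))/10 = 0.45.
f(-2) ≈ -0.65364, f(-1.55) ≈ -0.99914, f(-1.1) ≈ -0.58850, f(-0.65) ≈ 0.26750, f(-0.2) ≈ 0.92106, f(0.25) ≈ 0.87758, f(0.7) ≈ 0.16997, f(1.15) ≈ -0.66628, f(1.6) ≈ -0.99829, f(2.05) ≈ -0.57482, f(2.5) ≈ 0.28366.
T_10 = (Δu/2)·[f(u_0) + 2f(u_1) + ... + 2f(u_{9}) + f(u_10)].
Sum ≈ -0.79916.

-0.79916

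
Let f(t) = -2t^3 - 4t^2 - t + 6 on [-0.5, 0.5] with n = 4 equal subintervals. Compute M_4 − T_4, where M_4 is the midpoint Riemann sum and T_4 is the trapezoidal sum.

M_4 = 5.6875.
T_4 = 5.625.
M_4 − T_4 = 0.0625.

0.0625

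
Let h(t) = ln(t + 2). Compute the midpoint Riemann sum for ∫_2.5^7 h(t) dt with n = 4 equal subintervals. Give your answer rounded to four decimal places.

8.5125

Δt = (7 − 2.5)/4 = 1.125.
Midpoints: 3.0625, 4.1875, 5.3125, 6.4375.
h(3.0625) ≈ 1.6219, h(4.1875) ≈ 1.8225, h(5.3125) ≈ 1.9896, h(6.4375) ≈ 2.1327.
Sum = Δt · [h(3.0625) + h(4.1875) + h(5.3125) + h(6.4375)].
Sum ≈ 8.5125.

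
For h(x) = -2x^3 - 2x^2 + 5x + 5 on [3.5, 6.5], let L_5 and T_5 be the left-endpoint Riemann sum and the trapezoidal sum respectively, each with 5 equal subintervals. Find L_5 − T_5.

L_5 = -735.21.
T_5 = -887.76.
L_5 − T_5 = 152.55.

152.55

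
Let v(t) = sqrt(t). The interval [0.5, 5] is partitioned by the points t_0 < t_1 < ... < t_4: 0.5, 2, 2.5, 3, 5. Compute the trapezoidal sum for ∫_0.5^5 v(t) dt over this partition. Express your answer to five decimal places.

7.13624

Subinterval widths: 1.5, 0.5, 0.5, 2.
v(0.5) ≈ 0.70711, v(2) ≈ 1.41421, v(2.5) ≈ 1.58114, v(3) ≈ 1.73205, v(5) ≈ 2.23607.
On each subinterval the trapezoid contributes (Δt_i/2)·[v(t_{i-1}) + v(t_i)].
Sum ≈ 7.13624.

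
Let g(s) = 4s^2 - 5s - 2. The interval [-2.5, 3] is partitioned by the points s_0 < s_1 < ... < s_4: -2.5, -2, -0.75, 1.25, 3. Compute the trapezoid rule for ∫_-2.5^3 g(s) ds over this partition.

49.25

Subinterval widths: 0.5, 1.25, 2, 1.75.
g(-2.5) = 35.5, g(-2) = 24, g(-0.75) = 4, g(1.25) = -2, g(3) = 19.
On each subinterval the trapezoid contributes (Δs_i/2)·[g(s_{i-1}) + g(s_i)].
Sum = 49.25.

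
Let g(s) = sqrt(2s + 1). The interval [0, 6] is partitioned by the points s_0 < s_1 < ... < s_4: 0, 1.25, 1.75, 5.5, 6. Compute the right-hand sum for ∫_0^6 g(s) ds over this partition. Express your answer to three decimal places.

Subinterval widths: 1.25, 0.5, 3.75, 0.5.
Right endpoints: 1.25, 1.75, 5.5, 6.
g(1.25) ≈ 1.871, g(1.75) ≈ 2.121, g(5.5) ≈ 3.464, g(6) ≈ 3.606.
Sum = Σ Δs_i · g(s_i).
Sum ≈ 18.192.

18.192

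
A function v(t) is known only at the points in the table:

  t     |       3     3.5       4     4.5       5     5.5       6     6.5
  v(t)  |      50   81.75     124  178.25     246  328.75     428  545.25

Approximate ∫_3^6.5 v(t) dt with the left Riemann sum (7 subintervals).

718.375

Δt = 0.5.
Sum = 0.5·[50 + 81.75 + 124 + 178.25 + 246 + 328.75 + 428] = 718.375.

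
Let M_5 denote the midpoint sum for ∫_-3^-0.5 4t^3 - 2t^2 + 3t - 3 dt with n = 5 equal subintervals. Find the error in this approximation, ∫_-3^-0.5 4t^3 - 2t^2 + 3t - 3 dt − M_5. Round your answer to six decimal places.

Exact integral: ∫_-3^-0.5 f(t) dt ≈ -119.47916667.
M_5 = -118.28125.
Error ≈ -119.47916667 − (-118.28125) ≈ -1.197917.

-1.197917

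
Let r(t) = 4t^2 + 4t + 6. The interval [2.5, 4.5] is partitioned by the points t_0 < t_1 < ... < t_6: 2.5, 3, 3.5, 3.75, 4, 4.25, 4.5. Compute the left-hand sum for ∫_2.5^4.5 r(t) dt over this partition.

129.375

Subinterval widths: 0.5, 0.5, 0.25, 0.25, 0.25, 0.25.
Left endpoints: 2.5, 3, 3.5, 3.75, 4, 4.25.
r(2.5) = 41, r(3) = 54, r(3.5) = 69, r(3.75) = 77.25, r(4) = 86, r(4.25) = 95.25.
Sum = Σ Δt_i · r(t_i).
Sum = 129.375.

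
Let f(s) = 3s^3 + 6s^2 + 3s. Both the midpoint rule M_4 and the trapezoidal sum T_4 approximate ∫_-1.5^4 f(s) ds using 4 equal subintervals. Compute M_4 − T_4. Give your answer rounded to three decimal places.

M_4 ≈ 328.63037.
T_4 ≈ 373.47363.
M_4 − T_4 ≈ -44.843.

-44.843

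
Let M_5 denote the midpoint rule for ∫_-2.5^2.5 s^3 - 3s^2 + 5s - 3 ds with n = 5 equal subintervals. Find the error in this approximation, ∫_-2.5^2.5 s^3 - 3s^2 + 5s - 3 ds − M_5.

Exact integral: ∫_-2.5^2.5 f(s) ds = -46.25.
M_5 = -45.
Error = -46.25 − (-45) = -1.25.

-1.25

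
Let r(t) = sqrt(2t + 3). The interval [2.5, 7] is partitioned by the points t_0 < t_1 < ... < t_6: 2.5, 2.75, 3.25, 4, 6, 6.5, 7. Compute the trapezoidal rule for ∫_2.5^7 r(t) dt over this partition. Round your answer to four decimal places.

Subinterval widths: 0.25, 0.5, 0.75, 2, 0.5, 0.5.
r(2.5) ≈ 2.8284, r(2.75) ≈ 2.9155, r(3.25) ≈ 3.0822, r(4) ≈ 3.3166, r(6) ≈ 3.8730, r(6.5) ≈ 4.0000, r(7) ≈ 4.1231.
On each subinterval the trapezoid contributes (Δt_i/2)·[r(t_{i-1}) + r(t_i)].
Sum ≈ 15.8056.

15.8056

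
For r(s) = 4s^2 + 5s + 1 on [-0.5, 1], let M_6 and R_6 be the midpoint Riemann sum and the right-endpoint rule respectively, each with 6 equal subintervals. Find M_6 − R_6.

M_6 = 4.84375.
R_6 = 6.25.
M_6 − R_6 = -1.40625.

-1.40625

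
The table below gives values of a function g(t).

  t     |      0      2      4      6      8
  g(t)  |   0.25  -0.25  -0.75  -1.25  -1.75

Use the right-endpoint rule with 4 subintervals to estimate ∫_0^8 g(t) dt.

-8

Δt = 2.
Sum = 2·[(-0.25) + (-0.75) + (-1.25) + (-1.75)] = -8.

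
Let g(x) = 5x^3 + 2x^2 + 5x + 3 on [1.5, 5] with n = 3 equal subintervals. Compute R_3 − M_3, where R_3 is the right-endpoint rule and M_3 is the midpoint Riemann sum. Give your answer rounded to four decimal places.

451.9314

R_3 ≈ 1355.164352.
M_3 ≈ 903.232928.
R_3 − M_3 ≈ 451.9314.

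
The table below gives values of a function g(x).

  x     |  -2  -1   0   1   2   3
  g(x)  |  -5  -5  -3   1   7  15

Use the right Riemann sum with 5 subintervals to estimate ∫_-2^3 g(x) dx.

Δx = 1.
Sum = 1·[(-5) + (-3) + 1 + 7 + 15] = 15.

15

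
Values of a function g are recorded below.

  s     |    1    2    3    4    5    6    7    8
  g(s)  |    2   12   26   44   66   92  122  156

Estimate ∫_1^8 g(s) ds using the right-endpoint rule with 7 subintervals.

518

Δs = 1.
Sum = 1·[12 + 26 + 44 + 66 + 92 + 122 + 156] = 518.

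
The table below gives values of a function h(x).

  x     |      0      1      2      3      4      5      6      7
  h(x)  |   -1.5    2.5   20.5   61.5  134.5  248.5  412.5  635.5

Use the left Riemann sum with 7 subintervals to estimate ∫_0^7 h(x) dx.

Δx = 1.
Sum = 1·[(-1.5) + 2.5 + 20.5 + 61.5 + 134.5 + 248.5 + 412.5] = 878.5.

878.5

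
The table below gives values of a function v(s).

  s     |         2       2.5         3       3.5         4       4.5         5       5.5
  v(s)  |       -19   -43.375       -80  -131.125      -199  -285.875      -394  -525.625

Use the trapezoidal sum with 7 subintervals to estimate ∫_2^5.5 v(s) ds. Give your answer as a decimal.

Δs = 0.5.
T_7 = (0.5/2)·[(-19) + 2·(-43.375) + 2·(-80) + 2·(-131.125) + 2·(-199) + 2·(-285.875) + 2·(-394) + (-525.625)] = -702.84375.

-702.84375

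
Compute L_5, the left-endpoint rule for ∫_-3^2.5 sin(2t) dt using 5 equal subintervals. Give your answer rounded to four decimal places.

Δt = (2.5 − (-3))/5 = 1.1.
Left endpoints: -3, -1.9, -0.8, 0.3, 1.4.
f(-3) ≈ 0.2794, f(-1.9) ≈ 0.6119, f(-0.8) ≈ -0.9996, f(0.3) ≈ 0.5646, f(1.4) ≈ 0.3350.
Sum = Δt · [f(-3) + f(-1.9) + f(-0.8) + f(0.3) + f(1.4)].
Sum ≈ 0.8705.

0.8705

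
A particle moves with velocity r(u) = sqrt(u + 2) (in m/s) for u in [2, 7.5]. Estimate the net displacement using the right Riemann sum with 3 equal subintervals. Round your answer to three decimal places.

15.155

Δu = (7.5 − 2)/3 = 11/6.
Right endpoints: 23/6, 17/3, 7.5.
r(23/6) ≈ 2.415, r(17/3) ≈ 2.769, r(7.5) ≈ 3.082.
Sum = Δu · [r(23/6) + r(17/3) + r(7.5)].
Sum ≈ 15.155.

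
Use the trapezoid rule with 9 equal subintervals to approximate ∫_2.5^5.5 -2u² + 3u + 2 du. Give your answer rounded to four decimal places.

-58.6111

Δu = (5.5 − 2.5)/9 = 1/3.
f(2.5) = -3, f(17/6) = -50/9, f(19/6) = -77/9, f(3.5) = -12, f(23/6) = -143/9, f(25/6) = -182/9, f(4.5) = -25, f(29/6) = -272/9, f(31/6) = -323/9, f(5.5) = -42.
T_9 = (Δu/2)·[f(u_0) + 2f(u_1) + ... + 2f(u_{8}) + f(u_9)].
Sum ≈ -58.6111.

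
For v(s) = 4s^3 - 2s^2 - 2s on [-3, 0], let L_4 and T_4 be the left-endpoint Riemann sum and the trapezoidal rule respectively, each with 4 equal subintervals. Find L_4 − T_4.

L_4 = -140.625.
T_4 = -95.625.
L_4 − T_4 = -45.

-45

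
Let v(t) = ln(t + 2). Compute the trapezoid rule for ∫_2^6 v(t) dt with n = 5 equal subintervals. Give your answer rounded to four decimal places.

Δt = (6 − 2)/5 = 0.8.
v(2) ≈ 1.3863, v(2.8) ≈ 1.5686, v(3.6) ≈ 1.7228, v(4.4) ≈ 1.8563, v(5.2) ≈ 1.9741, v(6) ≈ 2.0794.
T_5 = (Δt/2)·[v(t_0) + 2v(t_1) + ... + 2v(t_{4}) + v(t_5)].
Sum ≈ 7.0837.

7.0837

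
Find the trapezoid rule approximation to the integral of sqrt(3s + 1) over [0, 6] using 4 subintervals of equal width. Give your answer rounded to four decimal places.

17.9922

Δs = (6 − 0)/4 = 1.5.
f(0) ≈ 1.0000, f(1.5) ≈ 2.3452, f(3) ≈ 3.1623, f(4.5) ≈ 3.8079, f(6) ≈ 4.3589.
T_4 = (Δs/2)·[f(s_0) + 2f(s_1) + 2f(s_2) + 2f(s_3) + f(s_4)].
Sum ≈ 17.9922.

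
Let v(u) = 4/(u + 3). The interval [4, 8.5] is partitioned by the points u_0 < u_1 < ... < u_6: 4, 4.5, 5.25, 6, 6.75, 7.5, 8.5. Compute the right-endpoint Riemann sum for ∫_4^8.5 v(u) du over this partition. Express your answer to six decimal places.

Subinterval widths: 0.5, 0.75, 0.75, 0.75, 0.75, 1.
Right endpoints: 4.5, 5.25, 6, 6.75, 7.5, 8.5.
v(4.5) = 8/15, v(5.25) = 16/33, v(6) = 4/9, v(6.75) = 16/39, v(7.5) = 8/21, v(8.5) = 8/23.
Sum = Σ Δu_i · v(u_i).
Sum ≈ 1.904869.

1.904869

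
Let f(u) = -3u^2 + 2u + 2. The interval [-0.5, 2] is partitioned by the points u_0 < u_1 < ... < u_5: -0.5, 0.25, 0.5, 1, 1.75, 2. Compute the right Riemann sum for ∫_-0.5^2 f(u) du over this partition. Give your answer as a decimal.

Subinterval widths: 0.75, 0.25, 0.5, 0.75, 0.25.
Right endpoints: 0.25, 0.5, 1, 1.75, 2.
f(0.25) = 2.3125, f(0.5) = 2.25, f(1) = 1, f(1.75) = -3.6875, f(2) = -6.
Sum = Σ Δu_i · f(u_i).
Sum = -1.46875.

-1.46875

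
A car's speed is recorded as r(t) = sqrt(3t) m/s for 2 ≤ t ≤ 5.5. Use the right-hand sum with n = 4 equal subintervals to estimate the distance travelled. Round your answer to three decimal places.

12.318

Δt = (5.5 − 2)/4 = 0.875.
Right endpoints: 2.875, 3.75, 4.625, 5.5.
r(2.875) ≈ 2.937, r(3.75) ≈ 3.354, r(4.625) ≈ 3.725, r(5.5) ≈ 4.062.
Sum = Δt · [r(2.875) + r(3.75) + r(4.625) + r(5.5)].
Sum ≈ 12.318.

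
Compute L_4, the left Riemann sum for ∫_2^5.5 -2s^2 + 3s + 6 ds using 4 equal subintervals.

Δs = (5.5 − 2)/4 = 0.875.
Left endpoints: 2, 2.875, 3.75, 4.625.
f(2) = 4, f(2.875) = -1.90625, f(3.75) = -10.875, f(4.625) = -22.90625.
Sum = Δs · [f(2) + f(2.875) + f(3.75) + f(4.625)].
Sum = -27.7265625.

-27.7265625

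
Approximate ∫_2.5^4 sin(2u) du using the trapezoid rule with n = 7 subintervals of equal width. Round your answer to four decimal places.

0.2113

Δu = (4 − 2.5)/7 = 3/14.
f(2.5) ≈ -0.9589, f(19/7) ≈ -0.7543, f(41/14) ≈ -0.4133, f(22/7) ≈ 0.0025, f(47/14) ≈ 0.4179, f(25/7) ≈ 0.7576, f(53/14) ≈ 0.9603, f(4) ≈ 0.9894.
T_7 = (Δu/2)·[f(u_0) + 2f(u_1) + ... + 2f(u_{6}) + f(u_7)].
Sum ≈ 0.2113.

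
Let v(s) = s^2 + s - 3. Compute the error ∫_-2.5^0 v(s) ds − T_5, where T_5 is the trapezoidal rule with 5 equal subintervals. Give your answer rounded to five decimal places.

Exact integral: ∫_-2.5^0 v(s) ds ≈ -5.4166667.
T_5 = -5.3125.
Error ≈ -5.4166667 − (-5.3125) ≈ -0.10417.

-0.10417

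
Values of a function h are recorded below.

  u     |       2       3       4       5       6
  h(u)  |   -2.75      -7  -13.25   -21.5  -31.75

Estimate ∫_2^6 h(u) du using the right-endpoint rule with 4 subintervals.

Δu = 1.
Sum = 1·[(-7) + (-13.25) + (-21.5) + (-31.75)] = -73.5.

-73.5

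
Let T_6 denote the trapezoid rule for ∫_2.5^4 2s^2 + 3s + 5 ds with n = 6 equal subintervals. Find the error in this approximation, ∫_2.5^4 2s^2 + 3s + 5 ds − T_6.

Exact integral: ∫_2.5^4 f(s) ds = 54.375.
T_6 = 54.40625.
Error = 54.375 − 54.40625 = -0.03125.

-0.03125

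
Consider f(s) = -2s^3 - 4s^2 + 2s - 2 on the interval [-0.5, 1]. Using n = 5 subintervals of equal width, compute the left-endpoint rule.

-4.005

Δs = (1 − (-0.5))/5 = 0.3.
Left endpoints: -0.5, -0.2, 0.1, 0.4, 0.7.
f(-0.5) = -3.75, f(-0.2) = -2.544, f(0.1) = -1.842, f(0.4) = -1.968, f(0.7) = -3.246.
Sum = Δs · [f(-0.5) + f(-0.2) + f(0.1) + f(0.4) + f(0.7)].
Sum = -4.005.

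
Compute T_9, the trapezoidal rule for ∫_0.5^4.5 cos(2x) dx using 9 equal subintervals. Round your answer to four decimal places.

Δx = (4.5 − 0.5)/9 = 4/9.
f(0.5) ≈ 0.5403, f(17/18) ≈ -0.3128, f(25/18) ≈ -0.9345, f(11/6) ≈ -0.8653, f(41/18) ≈ -0.1562, f(49/18) ≈ 0.6684, f(19/6) ≈ 0.9987, f(65/18) ≈ 0.5906, f(73/18) ≈ -0.2543, f(4.5) ≈ -0.9111.
T_9 = (Δx/2)·[f(x_0) + 2f(x_1) + ... + 2f(x_{8}) + f(x_9)].
Sum ≈ -0.2004.

-0.2004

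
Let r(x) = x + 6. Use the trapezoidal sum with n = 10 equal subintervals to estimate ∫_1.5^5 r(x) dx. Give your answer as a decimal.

32.375

Δx = (5 − 1.5)/10 = 0.35.
r(1.5) = 7.5, r(1.85) = 7.85, r(2.2) = 8.2, r(2.55) = 8.55, r(2.9) = 8.9, r(3.25) = 9.25, r(3.6) = 9.6, r(3.95) = 9.95, r(4.3) = 10.3, r(4.65) = 10.65, r(5) = 11.
T_10 = (Δx/2)·[r(x_0) + 2r(x_1) + ... + 2r(x_{9}) + r(x_10)].
Sum = 32.375.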